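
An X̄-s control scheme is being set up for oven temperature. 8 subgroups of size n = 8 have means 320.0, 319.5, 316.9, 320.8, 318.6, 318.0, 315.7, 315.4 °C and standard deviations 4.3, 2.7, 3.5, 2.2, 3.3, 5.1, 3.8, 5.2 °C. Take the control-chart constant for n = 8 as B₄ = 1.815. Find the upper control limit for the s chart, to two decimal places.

s̄ = (4.3 + 2.7 + 3.5 + 2.2 + 3.3 + 5.1 + 3.8 + 5.2) / 8 = 3.7625
UCL_s = B₄·s̄ = 1.815 × 3.7625 = 6.8289

6.83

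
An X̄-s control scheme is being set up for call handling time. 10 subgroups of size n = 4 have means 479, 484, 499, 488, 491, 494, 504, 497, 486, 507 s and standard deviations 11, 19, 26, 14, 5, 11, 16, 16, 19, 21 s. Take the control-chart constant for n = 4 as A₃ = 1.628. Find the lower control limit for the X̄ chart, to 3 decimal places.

X̄̄ = (479 + 484 + 499 + 488 + 491 + 494 + 504 + 497 + 486 + 507) / 10 = 492.9000
s̄ = (11 + 19 + 26 + 14 + 5 + 11 + 16 + 16 + 19 + 21) / 10 = 15.8000
LCL = X̄̄ − A₃·s̄ = 492.9000 − 1.628 × 15.8000 = 467.1776

467.178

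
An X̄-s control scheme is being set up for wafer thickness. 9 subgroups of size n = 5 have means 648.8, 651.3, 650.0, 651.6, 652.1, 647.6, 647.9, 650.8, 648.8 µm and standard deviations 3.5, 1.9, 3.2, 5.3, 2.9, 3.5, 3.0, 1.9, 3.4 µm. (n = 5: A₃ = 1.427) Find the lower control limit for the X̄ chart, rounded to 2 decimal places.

X̄̄ = (648.8 + 651.3 + 650.0 + 651.6 + 652.1 + 647.6 + 647.9 + 650.8 + 648.8) / 9 = 649.8778
s̄ = (3.5 + 1.9 + 3.2 + 5.3 + 2.9 + 3.5 + 3.0 + 1.9 + 3.4) / 9 = 3.1778
LCL = X̄̄ − A₃·s̄ = 649.8778 − 1.427 × 3.1778 = 645.3431

645.34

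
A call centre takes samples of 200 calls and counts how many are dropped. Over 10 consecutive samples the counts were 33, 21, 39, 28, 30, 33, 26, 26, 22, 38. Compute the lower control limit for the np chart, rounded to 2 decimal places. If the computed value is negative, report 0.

14.53

p̄ = Σdᵢ / (k·n) = 296 / (10 × 200) = 0.14800
LCL = np̄ − 3·√(np̄(1−p̄)) = 29.6000 − 3 × 5.0219 = 14.5344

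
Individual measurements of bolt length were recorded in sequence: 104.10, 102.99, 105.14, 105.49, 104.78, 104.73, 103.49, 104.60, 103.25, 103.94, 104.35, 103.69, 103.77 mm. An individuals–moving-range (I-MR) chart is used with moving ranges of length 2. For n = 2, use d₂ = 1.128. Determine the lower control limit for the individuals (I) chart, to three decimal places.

X̄ = (104.10 + 102.99 + 105.14 + 105.49 + 104.78 + 104.73 + 103.49 + 104.60 + 103.25 + 103.94 + 104.35 + 103.69 + 103.77) / 13 = 104.1785
Moving ranges: 1.11, 2.15, 0.35, 0.71, 0.05, 1.24, 1.11, 1.35, 0.69, 0.41, 0.66, 0.08; M̄R̄ = 9.9100 / 12 = 0.8258
LCL = X̄ − 3·M̄R̄/d₂ = 104.1785 − 3 × 0.8258 / 1.128 = 101.9821

101.982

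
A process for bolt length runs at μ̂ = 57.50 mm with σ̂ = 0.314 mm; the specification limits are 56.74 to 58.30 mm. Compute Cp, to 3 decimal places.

Cp = (USL − LSL) / (6σ̂) = (58.30 − 56.74) / (6 × 0.314) = 1.5600 / 1.8840 = 0.8280

0.828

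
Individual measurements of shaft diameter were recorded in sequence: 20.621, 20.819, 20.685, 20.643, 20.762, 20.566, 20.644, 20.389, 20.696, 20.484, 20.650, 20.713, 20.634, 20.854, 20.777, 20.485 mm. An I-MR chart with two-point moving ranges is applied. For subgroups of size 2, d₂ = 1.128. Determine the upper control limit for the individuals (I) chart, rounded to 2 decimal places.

21.08

X̄ = (20.621 + 20.819 + 20.685 + 20.643 + 20.762 + 20.566 + 20.644 + 20.389 + 20.696 + 20.484 + 20.650 + 20.713 + 20.634 + 20.854 + 20.777 + 20.485) / 16 = 20.6514
Moving ranges: 0.198, 0.134, 0.042, 0.119, 0.196, 0.078, 0.255, 0.307, 0.212, 0.166, 0.063, 0.079, 0.220, 0.077, 0.292; M̄R̄ = 2.4380 / 15 = 0.1625
UCL = X̄ + 3·M̄R̄/d₂ = 20.6514 + 3 × 0.1625 / 1.128 = 21.0836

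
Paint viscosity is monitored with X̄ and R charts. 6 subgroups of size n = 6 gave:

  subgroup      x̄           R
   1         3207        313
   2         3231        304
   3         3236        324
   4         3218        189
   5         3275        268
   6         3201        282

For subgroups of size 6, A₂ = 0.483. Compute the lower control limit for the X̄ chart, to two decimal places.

3092.76

X̄̄ = (3207 + 3231 + 3236 + 3218 + 3275 + 3201) / 6 = 19368.0000 / 6 = 3228.0000
R̄ = (313 + 304 + 324 + 189 + 268 + 282) / 6 = 1680.0000 / 6 = 280.0000
LCL = X̄̄ − A₂·R̄ = 3228.0000 − 0.483 × 280.0000 = 3092.7600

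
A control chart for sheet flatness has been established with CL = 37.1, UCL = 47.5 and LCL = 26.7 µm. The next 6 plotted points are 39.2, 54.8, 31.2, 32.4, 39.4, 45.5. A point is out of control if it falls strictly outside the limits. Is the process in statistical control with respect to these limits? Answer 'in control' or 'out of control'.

Compare each point to [26.7, 47.5]: sample 2 = 54.8 > UCL.

out of control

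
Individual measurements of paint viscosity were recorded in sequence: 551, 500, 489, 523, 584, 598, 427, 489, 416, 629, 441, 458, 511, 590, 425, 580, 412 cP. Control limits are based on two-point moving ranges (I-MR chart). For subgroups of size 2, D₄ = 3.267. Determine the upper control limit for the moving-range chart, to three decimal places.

309.344

Moving ranges: 51, 11, 34, 61, 14, 171, 62, 73, 213, 188, 17, 53, 79, 165, 155, 168; M̄R̄ = 1515.0000 / 16 = 94.6875
UCL_MR = D₄·M̄R̄ = 3.267 × 94.6875 = 309.3441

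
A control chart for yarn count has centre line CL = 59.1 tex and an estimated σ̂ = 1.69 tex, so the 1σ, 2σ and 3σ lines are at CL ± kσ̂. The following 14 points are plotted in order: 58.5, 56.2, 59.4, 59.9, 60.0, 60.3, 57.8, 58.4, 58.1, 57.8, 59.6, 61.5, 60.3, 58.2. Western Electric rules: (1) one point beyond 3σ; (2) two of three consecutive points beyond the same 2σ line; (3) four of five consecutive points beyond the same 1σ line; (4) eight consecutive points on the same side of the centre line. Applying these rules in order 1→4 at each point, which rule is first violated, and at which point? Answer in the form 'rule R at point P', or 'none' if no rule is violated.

none

Zone of each point (C = within 1σ̂, B = 1σ̂–2σ̂, A = 2σ̂–3σ̂, * = beyond 3σ̂; sign = side of CL): 1:-C, 2:-B, 3:+C, 4:+C, 5:+C, 6:+C, 7:-C, 8:-C, 9:-C, 10:-C, 11:+C, 12:+B, 13:+C, 14:-C
No rule fires across all 14 points.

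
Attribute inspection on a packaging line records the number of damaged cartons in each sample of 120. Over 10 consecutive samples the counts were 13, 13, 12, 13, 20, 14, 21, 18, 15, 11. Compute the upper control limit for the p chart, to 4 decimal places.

p̄ = Σdᵢ / (k·n) = 150 / (10 × 120) = 0.12500
UCL = p̄ + 3·√(p̄(1−p̄)/n) = 0.12500 + 3 × √(0.12500×0.87500/120) = 0.12500 + 3 × 0.03019 = 0.21557

0.2156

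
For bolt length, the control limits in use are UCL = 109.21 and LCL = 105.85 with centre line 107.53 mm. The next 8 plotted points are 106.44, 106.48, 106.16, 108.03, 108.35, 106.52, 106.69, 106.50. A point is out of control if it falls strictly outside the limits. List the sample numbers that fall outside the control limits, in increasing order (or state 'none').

none

All 8 points lie within [105.85, 109.21].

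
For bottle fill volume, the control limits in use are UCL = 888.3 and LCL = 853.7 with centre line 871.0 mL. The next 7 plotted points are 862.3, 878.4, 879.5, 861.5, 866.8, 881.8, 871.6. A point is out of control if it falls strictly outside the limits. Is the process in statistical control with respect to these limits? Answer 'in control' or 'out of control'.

in control

All 7 points lie within [853.7, 888.3].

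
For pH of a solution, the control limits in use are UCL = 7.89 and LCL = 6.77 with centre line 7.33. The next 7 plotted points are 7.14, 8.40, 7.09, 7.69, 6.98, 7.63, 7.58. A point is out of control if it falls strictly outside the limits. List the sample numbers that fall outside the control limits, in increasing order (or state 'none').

Compare each point to [6.77, 7.89]: sample 2 = 8.40 > UCL.

2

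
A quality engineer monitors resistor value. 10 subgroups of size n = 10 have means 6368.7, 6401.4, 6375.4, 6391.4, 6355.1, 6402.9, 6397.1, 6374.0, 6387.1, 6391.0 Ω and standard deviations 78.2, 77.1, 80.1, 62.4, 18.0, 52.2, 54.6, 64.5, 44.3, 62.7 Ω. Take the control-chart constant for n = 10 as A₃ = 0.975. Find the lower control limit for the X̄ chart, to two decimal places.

6326.49

X̄̄ = (6368.7 + 6401.4 + 6375.4 + 6391.4 + 6355.1 + 6402.9 + 6397.1 + 6374.0 + 6387.1 + 6391.0) / 10 = 6384.4100
s̄ = (78.2 + 77.1 + 80.1 + 62.4 + 18.0 + 52.2 + 54.6 + 64.5 + 44.3 + 62.7) / 10 = 59.4100
LCL = X̄̄ − A₃·s̄ = 6384.4100 − 0.975 × 59.4100 = 6326.4852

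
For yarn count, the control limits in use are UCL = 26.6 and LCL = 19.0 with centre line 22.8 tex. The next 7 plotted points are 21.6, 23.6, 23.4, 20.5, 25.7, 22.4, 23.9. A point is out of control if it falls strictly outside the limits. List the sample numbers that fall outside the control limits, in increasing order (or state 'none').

All 7 points lie within [19.0, 26.6].

none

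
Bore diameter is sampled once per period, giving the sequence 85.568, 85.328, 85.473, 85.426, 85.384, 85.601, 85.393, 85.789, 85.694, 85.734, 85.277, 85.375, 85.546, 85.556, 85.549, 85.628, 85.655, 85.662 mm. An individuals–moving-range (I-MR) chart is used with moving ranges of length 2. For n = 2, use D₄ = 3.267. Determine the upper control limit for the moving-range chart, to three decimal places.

Moving ranges: 0.240, 0.145, 0.047, 0.042, 0.217, 0.208, 0.396, 0.095, 0.040, 0.457, 0.098, 0.171, 0.010, 0.007, 0.079, 0.027, 0.007; M̄R̄ = 2.2860 / 17 = 0.1345
UCL_MR = D₄·M̄R̄ = 3.267 × 0.1345 = 0.4393

0.439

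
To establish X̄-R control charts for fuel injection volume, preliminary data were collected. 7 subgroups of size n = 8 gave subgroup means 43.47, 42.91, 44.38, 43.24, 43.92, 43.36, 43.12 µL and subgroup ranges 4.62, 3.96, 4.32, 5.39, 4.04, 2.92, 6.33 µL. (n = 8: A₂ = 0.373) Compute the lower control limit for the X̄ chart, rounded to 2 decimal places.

41.80

X̄̄ = (43.47 + 42.91 + 44.38 + 43.24 + 43.92 + 43.36 + 43.12) / 7 = 304.4000 / 7 = 43.4857
R̄ = (4.62 + 3.96 + 4.32 + 5.39 + 4.04 + 2.92 + 6.33) / 7 = 31.5800 / 7 = 4.5114
LCL = X̄̄ − A₂·R̄ = 43.4857 − 0.373 × 4.5114 = 41.8030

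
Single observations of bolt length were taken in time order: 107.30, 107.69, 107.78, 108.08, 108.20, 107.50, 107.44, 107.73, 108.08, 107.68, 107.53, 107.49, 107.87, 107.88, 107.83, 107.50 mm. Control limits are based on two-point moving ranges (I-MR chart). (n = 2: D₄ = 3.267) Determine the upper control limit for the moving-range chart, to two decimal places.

0.80

Moving ranges: 0.39, 0.09, 0.30, 0.12, 0.70, 0.06, 0.29, 0.35, 0.40, 0.15, 0.04, 0.38, 0.01, 0.05, 0.33; M̄R̄ = 3.6600 / 15 = 0.2440
UCL_MR = D₄·M̄R̄ = 3.267 × 0.2440 = 0.7971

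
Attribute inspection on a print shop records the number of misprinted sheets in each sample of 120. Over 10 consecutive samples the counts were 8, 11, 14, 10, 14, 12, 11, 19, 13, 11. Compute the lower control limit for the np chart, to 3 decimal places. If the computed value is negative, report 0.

p̄ = Σdᵢ / (k·n) = 123 / (10 × 120) = 0.10250
LCL = np̄ − 3·√(np̄(1−p̄)) = 12.3000 − 3 × 3.3225 = 2.3324

2.332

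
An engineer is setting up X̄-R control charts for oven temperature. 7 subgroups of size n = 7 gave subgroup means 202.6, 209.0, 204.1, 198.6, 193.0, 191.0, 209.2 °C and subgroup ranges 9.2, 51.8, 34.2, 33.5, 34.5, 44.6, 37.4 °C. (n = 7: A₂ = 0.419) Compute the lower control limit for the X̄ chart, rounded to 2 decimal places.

186.39

X̄̄ = (202.6 + 209.0 + 204.1 + 198.6 + 193.0 + 191.0 + 209.2) / 7 = 1407.5000 / 7 = 201.0714
R̄ = (9.2 + 51.8 + 34.2 + 33.5 + 34.5 + 44.6 + 37.4) / 7 = 245.2000 / 7 = 35.0286
LCL = X̄̄ − A₂·R̄ = 201.0714 − 0.419 × 35.0286 = 186.3945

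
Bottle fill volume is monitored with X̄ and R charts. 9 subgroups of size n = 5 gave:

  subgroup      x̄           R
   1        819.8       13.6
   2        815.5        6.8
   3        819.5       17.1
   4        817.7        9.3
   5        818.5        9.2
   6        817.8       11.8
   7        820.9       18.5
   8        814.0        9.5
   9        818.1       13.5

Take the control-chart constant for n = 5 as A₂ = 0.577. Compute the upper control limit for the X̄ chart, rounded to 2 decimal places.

X̄̄ = (819.8 + 815.5 + 819.5 + 817.7 + 818.5 + 817.8 + 820.9 + 814.0 + 818.1) / 9 = 7361.8000 / 9 = 817.9778
R̄ = (13.6 + 6.8 + 17.1 + 9.3 + 9.2 + 11.8 + 18.5 + 9.5 + 13.5) / 9 = 109.3000 / 9 = 12.1444
UCL = X̄̄ + A₂·R̄ = 817.9778 + 0.577 × 12.1444 = 824.9851

824.99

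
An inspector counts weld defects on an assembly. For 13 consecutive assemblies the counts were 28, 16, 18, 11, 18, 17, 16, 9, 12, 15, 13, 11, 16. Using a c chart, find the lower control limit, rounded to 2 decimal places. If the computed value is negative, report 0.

c̄ = (28 + 16 + 18 + 11 + 18 + 17 + 16 + 9 + 12 + 15 + 13 + 11 + 16) / 13 = 200 / 13 = 15.3846
LCL = c̄ − 3√c̄ = 15.3846 − 3 × 3.9223 = 3.6176

3.62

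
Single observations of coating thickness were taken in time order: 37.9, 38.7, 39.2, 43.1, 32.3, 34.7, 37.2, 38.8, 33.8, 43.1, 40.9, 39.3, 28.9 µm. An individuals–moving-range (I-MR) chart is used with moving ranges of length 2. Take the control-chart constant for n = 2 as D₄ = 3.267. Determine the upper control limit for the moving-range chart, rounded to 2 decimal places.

13.88

Moving ranges: 0.8, 0.5, 3.9, 10.8, 2.4, 2.5, 1.6, 5.0, 9.3, 2.2, 1.6, 10.4; M̄R̄ = 51.0000 / 12 = 4.2500
UCL_MR = D₄·M̄R̄ = 3.267 × 4.2500 = 13.8848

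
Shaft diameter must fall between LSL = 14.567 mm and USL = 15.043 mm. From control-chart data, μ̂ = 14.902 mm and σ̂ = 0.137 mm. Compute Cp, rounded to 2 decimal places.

Cp = (USL − LSL) / (6σ̂) = (15.043 − 14.567) / (6 × 0.137) = 0.4760 / 0.8220 = 0.5791

0.58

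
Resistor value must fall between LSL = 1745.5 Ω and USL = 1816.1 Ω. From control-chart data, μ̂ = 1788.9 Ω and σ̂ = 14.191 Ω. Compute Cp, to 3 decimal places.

0.829

Cp = (USL − LSL) / (6σ̂) = (1816.1 − 1745.5) / (6 × 14.191) = 70.6000 / 85.1460 = 0.8292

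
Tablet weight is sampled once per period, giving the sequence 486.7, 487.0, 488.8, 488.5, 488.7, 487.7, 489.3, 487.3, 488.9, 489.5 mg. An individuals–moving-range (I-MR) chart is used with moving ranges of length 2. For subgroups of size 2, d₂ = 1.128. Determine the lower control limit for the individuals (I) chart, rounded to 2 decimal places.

X̄ = (486.7 + 487.0 + 488.8 + 488.5 + 488.7 + 487.7 + 489.3 + 487.3 + 488.9 + 489.5) / 10 = 488.2400
Moving ranges: 0.3, 1.8, 0.3, 0.2, 1.0, 1.6, 2.0, 1.6, 0.6; M̄R̄ = 9.4000 / 9 = 1.0444
LCL = X̄ − 3·M̄R̄/d₂ = 488.2400 − 3 × 1.0444 / 1.128 = 485.4622

485.46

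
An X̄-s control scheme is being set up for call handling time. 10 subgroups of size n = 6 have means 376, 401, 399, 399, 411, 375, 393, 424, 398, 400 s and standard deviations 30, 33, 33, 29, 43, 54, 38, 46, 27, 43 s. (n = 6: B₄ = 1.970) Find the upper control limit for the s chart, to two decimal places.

s̄ = (30 + 33 + 33 + 29 + 43 + 54 + 38 + 46 + 27 + 43) / 10 = 37.6000
UCL_s = B₄·s̄ = 1.970 × 37.6000 = 74.0720

74.07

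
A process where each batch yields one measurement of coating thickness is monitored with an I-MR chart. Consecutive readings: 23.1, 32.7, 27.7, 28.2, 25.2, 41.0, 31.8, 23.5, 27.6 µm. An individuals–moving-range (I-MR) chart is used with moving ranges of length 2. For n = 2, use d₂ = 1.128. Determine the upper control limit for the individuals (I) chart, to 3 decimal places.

X̄ = (23.1 + 32.7 + 27.7 + 28.2 + 25.2 + 41.0 + 31.8 + 23.5 + 27.6) / 9 = 28.9778
Moving ranges: 9.6, 5.0, 0.5, 3.0, 15.8, 9.2, 8.3, 4.1; M̄R̄ = 55.5000 / 8 = 6.9375
UCL = X̄ + 3·M̄R̄/d₂ = 28.9778 + 3 × 6.9375 / 1.128 = 47.4286

47.429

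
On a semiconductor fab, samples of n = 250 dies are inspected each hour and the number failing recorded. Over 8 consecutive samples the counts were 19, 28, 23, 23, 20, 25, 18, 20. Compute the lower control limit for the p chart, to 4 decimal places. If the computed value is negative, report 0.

p̄ = Σdᵢ / (k·n) = 176 / (8 × 250) = 0.08800
LCL = p̄ − 3·√(p̄(1−p̄)/n) = 0.08800 − 3 × 0.01792 = 0.03425

0.0342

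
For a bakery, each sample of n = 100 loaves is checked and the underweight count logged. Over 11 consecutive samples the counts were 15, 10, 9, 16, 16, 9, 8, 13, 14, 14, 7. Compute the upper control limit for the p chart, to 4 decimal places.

p̄ = Σdᵢ / (k·n) = 131 / (11 × 100) = 0.11909
UCL = p̄ + 3·√(p̄(1−p̄)/n) = 0.11909 + 3 × √(0.11909×0.88091/100) = 0.11909 + 3 × 0.03239 = 0.21626

0.2163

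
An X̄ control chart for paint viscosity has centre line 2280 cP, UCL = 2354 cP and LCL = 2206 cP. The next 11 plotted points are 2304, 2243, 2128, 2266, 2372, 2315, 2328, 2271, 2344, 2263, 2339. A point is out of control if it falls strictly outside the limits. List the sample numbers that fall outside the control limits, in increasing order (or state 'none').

Compare each point to [2206, 2354]: sample 3 = 2128 < LCL; sample 5 = 2372 > UCL.

3, 5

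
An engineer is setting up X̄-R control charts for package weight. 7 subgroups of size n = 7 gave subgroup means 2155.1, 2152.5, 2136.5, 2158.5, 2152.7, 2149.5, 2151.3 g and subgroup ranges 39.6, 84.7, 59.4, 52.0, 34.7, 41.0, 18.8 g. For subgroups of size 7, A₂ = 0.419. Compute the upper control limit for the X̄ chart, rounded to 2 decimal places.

2170.64

X̄̄ = (2155.1 + 2152.5 + 2136.5 + 2158.5 + 2152.7 + 2149.5 + 2151.3) / 7 = 15056.1000 / 7 = 2150.8714
R̄ = (39.6 + 84.7 + 59.4 + 52.0 + 34.7 + 41.0 + 18.8) / 7 = 330.2000 / 7 = 47.1714
UCL = X̄̄ + A₂·R̄ = 2150.8714 + 0.419 × 47.1714 = 2170.6363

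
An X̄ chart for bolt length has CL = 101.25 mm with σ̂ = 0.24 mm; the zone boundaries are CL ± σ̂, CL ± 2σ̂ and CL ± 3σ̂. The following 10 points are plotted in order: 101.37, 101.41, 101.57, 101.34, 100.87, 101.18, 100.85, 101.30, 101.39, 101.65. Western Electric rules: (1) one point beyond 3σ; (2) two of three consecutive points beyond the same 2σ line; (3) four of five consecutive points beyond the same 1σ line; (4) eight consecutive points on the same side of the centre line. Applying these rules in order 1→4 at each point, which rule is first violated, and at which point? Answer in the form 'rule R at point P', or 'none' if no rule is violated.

none

Zone of each point (C = within 1σ̂, B = 1σ̂–2σ̂, A = 2σ̂–3σ̂, * = beyond 3σ̂; sign = side of CL): 1:+C, 2:+C, 3:+B, 4:+C, 5:-B, 6:-C, 7:-B, 8:+C, 9:+C, 10:+B
No rule fires across all 10 points.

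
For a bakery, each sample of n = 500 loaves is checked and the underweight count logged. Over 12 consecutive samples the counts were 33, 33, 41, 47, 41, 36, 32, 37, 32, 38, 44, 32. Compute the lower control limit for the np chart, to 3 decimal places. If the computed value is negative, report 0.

19.570

p̄ = Σdᵢ / (k·n) = 446 / (12 × 500) = 0.07433
LCL = np̄ − 3·√(np̄(1−p̄)) = 37.1667 − 3 × 5.8655 = 19.5702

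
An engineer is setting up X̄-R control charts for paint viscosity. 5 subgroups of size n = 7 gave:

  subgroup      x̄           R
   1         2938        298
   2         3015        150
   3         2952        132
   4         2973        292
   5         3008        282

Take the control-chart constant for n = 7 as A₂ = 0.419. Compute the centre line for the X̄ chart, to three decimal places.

X̄̄ = (2938 + 3015 + 2952 + 2973 + 3008) / 5 = 14886.0000 / 5 = 2977.2000
CL = X̄̄ = 2977.2000

2977.200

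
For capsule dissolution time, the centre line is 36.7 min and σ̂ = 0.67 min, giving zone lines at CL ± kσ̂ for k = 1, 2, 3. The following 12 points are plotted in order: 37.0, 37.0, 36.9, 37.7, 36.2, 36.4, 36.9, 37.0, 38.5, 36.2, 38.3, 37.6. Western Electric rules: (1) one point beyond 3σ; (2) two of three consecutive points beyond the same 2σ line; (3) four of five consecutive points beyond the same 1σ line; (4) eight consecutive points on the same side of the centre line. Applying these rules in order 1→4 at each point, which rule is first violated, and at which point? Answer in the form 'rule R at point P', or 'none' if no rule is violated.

Zone of each point (C = within 1σ̂, B = 1σ̂–2σ̂, A = 2σ̂–3σ̂, * = beyond 3σ̂; sign = side of CL): 1:+C, 2:+C, 3:+C, 4:+B, 5:-C, 6:-C, 7:+C, 8:+C, 9:+A, 10:-C, 11:+A, 12:+B
Rule 2 (two of three consecutive points beyond the same 2σ limit) is satisfied at point 11.

rule 2 at point 11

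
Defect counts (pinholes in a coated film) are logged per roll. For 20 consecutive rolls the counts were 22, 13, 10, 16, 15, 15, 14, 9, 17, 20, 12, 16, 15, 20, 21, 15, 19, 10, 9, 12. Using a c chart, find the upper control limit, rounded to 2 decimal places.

26.62

c̄ = (22 + 13 + 10 + 16 + 15 + 15 + 14 + 9 + 17 + 20 + 12 + 16 + 15 + 20 + 21 + 15 + 19 + 10 + 9 + 12) / 20 = 300 / 20 = 15.0000
UCL = c̄ + 3√c̄ = 15.0000 + 3 × √15.0000 = 15.0000 + 3 × 3.8730 = 26.6190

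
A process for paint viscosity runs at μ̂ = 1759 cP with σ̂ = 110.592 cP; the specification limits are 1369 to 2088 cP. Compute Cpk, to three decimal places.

0.992

Cpu = (USL − μ̂) / (3σ̂) = (2088 − 1759) / (3 × 110.592) = 0.9916; Cpl = (μ̂ − LSL) / (3σ̂) = (1759 − 1369) / (3 × 110.592) = 1.1755; Cpk = min(Cpu, Cpl) = 0.9916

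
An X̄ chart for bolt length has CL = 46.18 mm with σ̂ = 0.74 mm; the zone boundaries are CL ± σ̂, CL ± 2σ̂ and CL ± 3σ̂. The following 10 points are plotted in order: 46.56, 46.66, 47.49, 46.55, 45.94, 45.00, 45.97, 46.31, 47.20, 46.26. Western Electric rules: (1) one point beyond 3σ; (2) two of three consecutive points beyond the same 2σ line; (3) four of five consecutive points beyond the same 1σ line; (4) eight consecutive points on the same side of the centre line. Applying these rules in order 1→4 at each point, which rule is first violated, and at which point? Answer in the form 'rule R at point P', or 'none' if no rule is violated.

none

Zone of each point (C = within 1σ̂, B = 1σ̂–2σ̂, A = 2σ̂–3σ̂, * = beyond 3σ̂; sign = side of CL): 1:+C, 2:+C, 3:+B, 4:+C, 5:-C, 6:-B, 7:-C, 8:+C, 9:+B, 10:+C
No rule fires across all 10 points.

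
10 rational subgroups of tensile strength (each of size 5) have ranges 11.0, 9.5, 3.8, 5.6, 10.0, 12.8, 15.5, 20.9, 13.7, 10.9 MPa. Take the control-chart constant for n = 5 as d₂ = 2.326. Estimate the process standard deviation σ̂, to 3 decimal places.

4.888

R̄ = (11.0 + 9.5 + 3.8 + 5.6 + 10.0 + 12.8 + 15.5 + 20.9 + 13.7 + 10.9) / 10 = 11.3700
σ̂ = R̄ / d₂ = 11.3700 / 2.326 = 4.8882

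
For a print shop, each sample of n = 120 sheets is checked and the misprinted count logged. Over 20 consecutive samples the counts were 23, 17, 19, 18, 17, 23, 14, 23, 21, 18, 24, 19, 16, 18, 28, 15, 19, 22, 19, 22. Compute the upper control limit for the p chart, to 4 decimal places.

0.2661

p̄ = Σdᵢ / (k·n) = 395 / (20 × 120) = 0.16458
UCL = p̄ + 3·√(p̄(1−p̄)/n) = 0.16458 + 3 × √(0.16458×0.83542/120) = 0.16458 + 3 × 0.03385 = 0.26613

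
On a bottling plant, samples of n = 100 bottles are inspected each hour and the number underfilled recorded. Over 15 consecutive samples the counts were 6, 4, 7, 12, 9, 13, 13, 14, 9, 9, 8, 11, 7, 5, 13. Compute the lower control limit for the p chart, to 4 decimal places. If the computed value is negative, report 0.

p̄ = Σdᵢ / (k·n) = 140 / (15 × 100) = 0.09333
LCL = p̄ − 3·√(p̄(1−p̄)/n) = 0.09333 − 3 × 0.02909 = 0.00606

0.0061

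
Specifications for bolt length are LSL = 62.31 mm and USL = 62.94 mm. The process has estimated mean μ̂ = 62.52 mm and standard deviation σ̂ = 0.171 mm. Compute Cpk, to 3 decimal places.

0.409

Cpu = (USL − μ̂) / (3σ̂) = (62.94 − 62.52) / (3 × 0.171) = 0.8187; Cpl = (μ̂ − LSL) / (3σ̂) = (62.52 − 62.31) / (3 × 0.171) = 0.4094; Cpk = min(Cpu, Cpl) = 0.4094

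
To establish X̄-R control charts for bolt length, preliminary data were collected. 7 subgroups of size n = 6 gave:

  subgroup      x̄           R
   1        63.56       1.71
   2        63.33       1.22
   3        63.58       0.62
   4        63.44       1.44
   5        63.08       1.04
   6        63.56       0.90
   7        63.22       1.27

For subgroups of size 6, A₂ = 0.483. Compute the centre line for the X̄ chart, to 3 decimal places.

X̄̄ = (63.56 + 63.33 + 63.58 + 63.44 + 63.08 + 63.56 + 63.22) / 7 = 443.7700 / 7 = 63.3957
CL = X̄̄ = 63.3957

63.396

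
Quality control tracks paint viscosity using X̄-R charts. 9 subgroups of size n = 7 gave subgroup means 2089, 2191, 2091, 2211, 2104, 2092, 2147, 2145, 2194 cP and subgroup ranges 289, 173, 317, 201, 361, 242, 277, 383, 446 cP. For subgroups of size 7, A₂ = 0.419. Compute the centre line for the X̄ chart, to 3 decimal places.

X̄̄ = (2089 + 2191 + 2091 + 2211 + 2104 + 2092 + 2147 + 2145 + 2194) / 9 = 19264.0000 / 9 = 2140.4444
CL = X̄̄ = 2140.4444

2140.444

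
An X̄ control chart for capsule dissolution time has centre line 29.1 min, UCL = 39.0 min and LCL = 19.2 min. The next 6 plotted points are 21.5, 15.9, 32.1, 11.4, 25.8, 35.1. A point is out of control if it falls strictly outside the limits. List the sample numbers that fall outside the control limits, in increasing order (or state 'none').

2, 4

Compare each point to [19.2, 39.0]: sample 2 = 15.9 < LCL; sample 4 = 11.4 < LCL.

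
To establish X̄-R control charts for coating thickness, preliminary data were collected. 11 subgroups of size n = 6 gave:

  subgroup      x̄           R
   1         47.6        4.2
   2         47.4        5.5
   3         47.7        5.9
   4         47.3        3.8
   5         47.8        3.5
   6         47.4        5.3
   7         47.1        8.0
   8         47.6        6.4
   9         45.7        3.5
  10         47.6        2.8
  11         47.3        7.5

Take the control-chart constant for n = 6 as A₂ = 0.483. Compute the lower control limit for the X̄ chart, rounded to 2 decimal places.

X̄̄ = (47.6 + 47.4 + 47.7 + 47.3 + 47.8 + 47.4 + 47.1 + 47.6 + 45.7 + 47.6 + 47.3) / 11 = 520.5000 / 11 = 47.3182
R̄ = (4.2 + 5.5 + 5.9 + 3.8 + 3.5 + 5.3 + 8.0 + 6.4 + 3.5 + 2.8 + 7.5) / 11 = 56.4000 / 11 = 5.1273
LCL = X̄̄ − A₂·R̄ = 47.3182 − 0.483 × 5.1273 = 44.8417

44.84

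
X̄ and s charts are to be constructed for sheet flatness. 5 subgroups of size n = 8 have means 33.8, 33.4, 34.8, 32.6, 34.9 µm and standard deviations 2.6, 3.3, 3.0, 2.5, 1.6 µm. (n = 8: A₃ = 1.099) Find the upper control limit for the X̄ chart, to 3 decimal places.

36.757

X̄̄ = (33.8 + 33.4 + 34.8 + 32.6 + 34.9) / 5 = 33.9000
s̄ = (2.6 + 3.3 + 3.0 + 2.5 + 1.6) / 5 = 2.6000
UCL = X̄̄ + A₃·s̄ = 33.9000 + 1.099 × 2.6000 = 36.7574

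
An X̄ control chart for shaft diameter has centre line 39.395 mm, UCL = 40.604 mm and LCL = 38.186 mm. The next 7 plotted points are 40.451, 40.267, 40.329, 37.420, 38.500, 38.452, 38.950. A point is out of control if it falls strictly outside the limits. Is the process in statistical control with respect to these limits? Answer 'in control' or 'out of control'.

Compare each point to [38.186, 40.604]: sample 4 = 37.420 < LCL.

out of control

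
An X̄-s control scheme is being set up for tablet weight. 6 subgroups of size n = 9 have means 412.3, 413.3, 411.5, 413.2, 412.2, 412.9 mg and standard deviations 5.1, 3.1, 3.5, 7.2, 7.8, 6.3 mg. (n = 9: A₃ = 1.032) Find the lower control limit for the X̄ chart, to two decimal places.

406.89

X̄̄ = (412.3 + 413.3 + 411.5 + 413.2 + 412.2 + 412.9) / 6 = 412.5667
s̄ = (5.1 + 3.1 + 3.5 + 7.2 + 7.8 + 6.3) / 6 = 5.5000
LCL = X̄̄ − A₃·s̄ = 412.5667 − 1.032 × 5.5000 = 406.8907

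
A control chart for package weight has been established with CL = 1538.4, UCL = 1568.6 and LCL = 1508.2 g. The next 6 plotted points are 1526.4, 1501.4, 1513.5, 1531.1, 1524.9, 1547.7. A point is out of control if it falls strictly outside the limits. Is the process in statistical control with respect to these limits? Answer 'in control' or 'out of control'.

out of control

Compare each point to [1508.2, 1568.6]: sample 2 = 1501.4 < LCL.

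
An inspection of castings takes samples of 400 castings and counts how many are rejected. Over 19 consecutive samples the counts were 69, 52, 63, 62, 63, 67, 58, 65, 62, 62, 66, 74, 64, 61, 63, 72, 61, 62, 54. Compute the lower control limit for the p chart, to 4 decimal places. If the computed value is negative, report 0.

0.1032

p̄ = Σdᵢ / (k·n) = 1200 / (19 × 400) = 0.15789
LCL = p̄ − 3·√(p̄(1−p̄)/n) = 0.15789 − 3 × 0.01823 = 0.10320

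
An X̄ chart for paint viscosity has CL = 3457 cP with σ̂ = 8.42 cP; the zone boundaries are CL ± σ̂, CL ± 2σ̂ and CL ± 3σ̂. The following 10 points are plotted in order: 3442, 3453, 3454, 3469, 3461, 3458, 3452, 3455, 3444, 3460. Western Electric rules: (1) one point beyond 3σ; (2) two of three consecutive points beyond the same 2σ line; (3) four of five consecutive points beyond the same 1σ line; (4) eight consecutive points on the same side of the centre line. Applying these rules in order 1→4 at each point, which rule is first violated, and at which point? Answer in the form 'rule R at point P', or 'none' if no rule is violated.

Zone of each point (C = within 1σ̂, B = 1σ̂–2σ̂, A = 2σ̂–3σ̂, * = beyond 3σ̂; sign = side of CL): 1:-B, 2:-C, 3:-C, 4:+B, 5:+C, 6:+C, 7:-C, 8:-C, 9:-B, 10:+C
No rule fires across all 10 points.

none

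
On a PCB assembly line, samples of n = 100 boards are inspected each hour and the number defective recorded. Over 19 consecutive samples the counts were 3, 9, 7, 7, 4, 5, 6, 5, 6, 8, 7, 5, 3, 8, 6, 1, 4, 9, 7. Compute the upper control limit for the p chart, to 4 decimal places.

p̄ = Σdᵢ / (k·n) = 110 / (19 × 100) = 0.05789
UCL = p̄ + 3·√(p̄(1−p̄)/n) = 0.05789 + 3 × √(0.05789×0.94211/100) = 0.05789 + 3 × 0.02335 = 0.12796

0.1280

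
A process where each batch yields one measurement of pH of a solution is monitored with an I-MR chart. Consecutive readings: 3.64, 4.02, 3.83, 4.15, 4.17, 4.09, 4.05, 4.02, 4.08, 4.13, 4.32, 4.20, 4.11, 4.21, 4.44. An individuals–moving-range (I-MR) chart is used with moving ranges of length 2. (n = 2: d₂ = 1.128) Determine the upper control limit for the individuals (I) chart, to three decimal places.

X̄ = (3.64 + 4.02 + 3.83 + 4.15 + 4.17 + 4.09 + 4.05 + 4.02 + 4.08 + 4.13 + 4.32 + 4.20 + 4.11 + 4.21 + 4.44) / 15 = 4.0973
Moving ranges: 0.38, 0.19, 0.32, 0.02, 0.08, 0.04, 0.03, 0.06, 0.05, 0.19, 0.12, 0.09, 0.10, 0.23; M̄R̄ = 1.9000 / 14 = 0.1357
UCL = X̄ + 3·M̄R̄/d₂ = 4.0973 + 3 × 0.1357 / 1.128 = 4.4583

4.458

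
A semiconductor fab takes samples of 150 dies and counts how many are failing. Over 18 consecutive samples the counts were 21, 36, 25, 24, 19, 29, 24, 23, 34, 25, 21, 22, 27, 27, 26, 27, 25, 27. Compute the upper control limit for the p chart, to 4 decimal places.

p̄ = Σdᵢ / (k·n) = 462 / (18 × 150) = 0.17111
UCL = p̄ + 3·√(p̄(1−p̄)/n) = 0.17111 + 3 × √(0.17111×0.82889/150) = 0.17111 + 3 × 0.03075 = 0.26336

0.2634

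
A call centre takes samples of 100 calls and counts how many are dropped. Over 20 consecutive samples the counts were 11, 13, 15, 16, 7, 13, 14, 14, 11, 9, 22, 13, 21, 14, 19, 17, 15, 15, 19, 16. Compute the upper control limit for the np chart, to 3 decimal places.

p̄ = Σdᵢ / (k·n) = 294 / (20 × 100) = 0.14700
UCL = np̄ + 3·√(np̄(1−p̄)) = 14.7000 + 3 × √(14.7000×0.85300) = 14.7000 + 3 × 3.5411 = 25.3232

25.323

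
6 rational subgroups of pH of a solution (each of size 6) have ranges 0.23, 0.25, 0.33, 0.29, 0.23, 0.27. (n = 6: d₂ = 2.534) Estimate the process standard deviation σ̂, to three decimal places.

0.105

R̄ = (0.23 + 0.25 + 0.33 + 0.29 + 0.23 + 0.27) / 6 = 0.2667
σ̂ = R̄ / d₂ = 0.2667 / 2.534 = 0.1052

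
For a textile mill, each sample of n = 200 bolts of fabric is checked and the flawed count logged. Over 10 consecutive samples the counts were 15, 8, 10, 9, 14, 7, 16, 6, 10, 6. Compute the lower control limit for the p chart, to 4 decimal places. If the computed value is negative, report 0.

p̄ = Σdᵢ / (k·n) = 101 / (10 × 200) = 0.05050
LCL = p̄ − 3·√(p̄(1−p̄)/n) = 0.05050 − 3 × 0.01548 = 0.00405

0.0040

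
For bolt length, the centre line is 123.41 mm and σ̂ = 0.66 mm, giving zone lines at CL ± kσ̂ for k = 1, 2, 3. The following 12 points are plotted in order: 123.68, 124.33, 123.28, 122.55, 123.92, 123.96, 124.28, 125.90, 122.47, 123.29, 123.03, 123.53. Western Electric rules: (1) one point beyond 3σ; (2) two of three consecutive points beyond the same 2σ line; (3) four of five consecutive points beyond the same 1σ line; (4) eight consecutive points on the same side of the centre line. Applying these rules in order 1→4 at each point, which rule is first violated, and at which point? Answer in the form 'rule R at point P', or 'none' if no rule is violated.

Zone of each point (C = within 1σ̂, B = 1σ̂–2σ̂, A = 2σ̂–3σ̂, * = beyond 3σ̂; sign = side of CL): 1:+C, 2:+B, 3:-C, 4:-B, 5:+C, 6:+C, 7:+B, 8:+*, 9:-B, 10:-C, 11:-C, 12:+C
Rule 1 (one point beyond the 3σ limits) is satisfied at point 8.

rule 1 at point 8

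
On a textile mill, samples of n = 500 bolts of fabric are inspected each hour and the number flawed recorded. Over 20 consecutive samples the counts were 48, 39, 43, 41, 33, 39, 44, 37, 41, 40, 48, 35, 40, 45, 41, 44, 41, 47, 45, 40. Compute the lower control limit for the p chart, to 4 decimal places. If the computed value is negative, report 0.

p̄ = Σdᵢ / (k·n) = 831 / (20 × 500) = 0.08310
LCL = p̄ − 3·√(p̄(1−p̄)/n) = 0.08310 − 3 × 0.01234 = 0.04607

0.0461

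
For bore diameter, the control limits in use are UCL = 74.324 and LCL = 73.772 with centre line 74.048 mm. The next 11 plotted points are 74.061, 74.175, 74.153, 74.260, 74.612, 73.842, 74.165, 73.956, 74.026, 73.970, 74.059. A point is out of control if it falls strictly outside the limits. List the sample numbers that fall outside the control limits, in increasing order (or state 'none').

Compare each point to [73.772, 74.324]: sample 5 = 74.612 > UCL.

5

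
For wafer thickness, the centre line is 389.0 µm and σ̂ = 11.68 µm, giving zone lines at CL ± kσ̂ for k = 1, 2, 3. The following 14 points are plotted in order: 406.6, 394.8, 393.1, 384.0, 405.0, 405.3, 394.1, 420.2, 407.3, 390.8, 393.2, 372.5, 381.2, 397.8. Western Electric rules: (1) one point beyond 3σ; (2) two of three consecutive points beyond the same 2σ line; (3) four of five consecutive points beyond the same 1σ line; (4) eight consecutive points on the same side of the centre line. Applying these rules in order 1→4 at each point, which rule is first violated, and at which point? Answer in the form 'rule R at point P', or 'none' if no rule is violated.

rule 3 at point 9

Zone of each point (C = within 1σ̂, B = 1σ̂–2σ̂, A = 2σ̂–3σ̂, * = beyond 3σ̂; sign = side of CL): 1:+B, 2:+C, 3:+C, 4:-C, 5:+B, 6:+B, 7:+C, 8:+A, 9:+B, 10:+C, 11:+C, 12:-B, 13:-C, 14:+C
Rule 3 (four of five consecutive points beyond the same 1σ limit) is satisfied at point 9.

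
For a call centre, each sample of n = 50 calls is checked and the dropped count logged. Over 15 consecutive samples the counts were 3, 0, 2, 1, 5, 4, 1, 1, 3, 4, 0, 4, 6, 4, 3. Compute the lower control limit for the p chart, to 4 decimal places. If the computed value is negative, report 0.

p̄ = Σdᵢ / (k·n) = 41 / (15 × 50) = 0.05467
LCL = p̄ − 3·√(p̄(1−p̄)/n) = 0.05467 − 3 × 0.03215 = -0.04178 → 0 (negative, so LCL = 0)

0.0000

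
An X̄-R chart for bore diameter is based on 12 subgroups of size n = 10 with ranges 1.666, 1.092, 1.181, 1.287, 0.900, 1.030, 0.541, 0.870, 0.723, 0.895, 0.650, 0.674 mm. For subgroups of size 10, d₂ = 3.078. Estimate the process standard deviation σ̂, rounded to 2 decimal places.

0.31

R̄ = (1.666 + 1.092 + 1.181 + 1.287 + 0.900 + 1.030 + 0.541 + 0.870 + 0.723 + 0.895 + 0.650 + 0.674) / 12 = 0.9591
σ̂ = R̄ / d₂ = 0.9591 / 3.078 = 0.3116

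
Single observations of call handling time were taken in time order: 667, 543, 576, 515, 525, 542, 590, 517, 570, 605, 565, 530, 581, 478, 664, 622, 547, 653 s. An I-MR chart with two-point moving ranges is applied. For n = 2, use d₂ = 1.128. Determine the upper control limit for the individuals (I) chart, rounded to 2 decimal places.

742.51

X̄ = (667 + 543 + 576 + 515 + 525 + 542 + 590 + 517 + 570 + 605 + 565 + 530 + 581 + 478 + 664 + 622 + 547 + 653) / 18 = 571.6667
Moving ranges: 124, 33, 61, 10, 17, 48, 73, 53, 35, 40, 35, 51, 103, 186, 42, 75, 106; M̄R̄ = 1092.0000 / 17 = 64.2353
UCL = X̄ + 3·M̄R̄/d₂ = 571.6667 + 3 × 64.2353 / 1.128 = 742.5052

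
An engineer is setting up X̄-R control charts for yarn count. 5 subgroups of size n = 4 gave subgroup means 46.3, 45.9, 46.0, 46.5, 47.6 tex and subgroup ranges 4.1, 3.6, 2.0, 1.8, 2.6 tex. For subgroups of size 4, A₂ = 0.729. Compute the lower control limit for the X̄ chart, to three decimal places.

44.404

X̄̄ = (46.3 + 45.9 + 46.0 + 46.5 + 47.6) / 5 = 232.3000 / 5 = 46.4600
R̄ = (4.1 + 3.6 + 2.0 + 1.8 + 2.6) / 5 = 14.1000 / 5 = 2.8200
LCL = X̄̄ − A₂·R̄ = 46.4600 − 0.729 × 2.8200 = 44.4042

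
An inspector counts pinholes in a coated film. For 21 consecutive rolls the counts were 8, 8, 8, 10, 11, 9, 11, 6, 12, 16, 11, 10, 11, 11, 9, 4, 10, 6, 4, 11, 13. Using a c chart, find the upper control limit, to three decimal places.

18.711

c̄ = (8 + 8 + 8 + 10 + 11 + 9 + 11 + 6 + 12 + 16 + 11 + 10 + 11 + 11 + 9 + 4 + 10 + 6 + 4 + 11 + 13) / 21 = 199 / 21 = 9.4762
UCL = c̄ + 3√c̄ = 9.4762 + 3 × √9.4762 = 9.4762 + 3 × 3.0783 = 18.7112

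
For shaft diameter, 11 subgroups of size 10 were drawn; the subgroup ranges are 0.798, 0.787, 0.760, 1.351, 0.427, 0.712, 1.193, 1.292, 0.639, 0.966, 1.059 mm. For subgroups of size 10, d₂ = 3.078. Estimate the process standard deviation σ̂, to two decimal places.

R̄ = (0.798 + 0.787 + 0.760 + 1.351 + 0.427 + 0.712 + 1.193 + 1.292 + 0.639 + 0.966 + 1.059) / 11 = 0.9076
σ̂ = R̄ / d₂ = 0.9076 / 3.078 = 0.2949

0.29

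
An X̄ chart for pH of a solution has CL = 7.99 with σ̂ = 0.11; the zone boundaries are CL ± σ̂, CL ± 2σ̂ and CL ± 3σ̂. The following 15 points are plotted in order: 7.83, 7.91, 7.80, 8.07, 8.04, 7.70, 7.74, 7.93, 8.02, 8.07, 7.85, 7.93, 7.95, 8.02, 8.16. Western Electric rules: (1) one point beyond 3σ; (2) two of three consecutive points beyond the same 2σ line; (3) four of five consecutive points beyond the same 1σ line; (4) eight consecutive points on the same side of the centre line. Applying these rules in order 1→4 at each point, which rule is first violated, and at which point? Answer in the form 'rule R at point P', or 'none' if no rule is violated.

rule 2 at point 7

Zone of each point (C = within 1σ̂, B = 1σ̂–2σ̂, A = 2σ̂–3σ̂, * = beyond 3σ̂; sign = side of CL): 1:-B, 2:-C, 3:-B, 4:+C, 5:+C, 6:-A, 7:-A, 8:-C, 9:+C, 10:+C, 11:-B, 12:-C, 13:-C, 14:+C, 15:+B
Rule 2 (two of three consecutive points beyond the same 2σ limit) is satisfied at point 7.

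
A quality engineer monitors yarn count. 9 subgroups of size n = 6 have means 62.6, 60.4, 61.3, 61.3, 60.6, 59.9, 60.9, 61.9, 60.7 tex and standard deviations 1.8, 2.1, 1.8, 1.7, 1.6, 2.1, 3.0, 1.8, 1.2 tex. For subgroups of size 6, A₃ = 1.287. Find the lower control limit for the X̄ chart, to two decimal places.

X̄̄ = (62.6 + 60.4 + 61.3 + 61.3 + 60.6 + 59.9 + 60.9 + 61.9 + 60.7) / 9 = 61.0667
s̄ = (1.8 + 2.1 + 1.8 + 1.7 + 1.6 + 2.1 + 3.0 + 1.8 + 1.2) / 9 = 1.9000
LCL = X̄̄ − A₃·s̄ = 61.0667 − 1.287 × 1.9000 = 58.6214

58.62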